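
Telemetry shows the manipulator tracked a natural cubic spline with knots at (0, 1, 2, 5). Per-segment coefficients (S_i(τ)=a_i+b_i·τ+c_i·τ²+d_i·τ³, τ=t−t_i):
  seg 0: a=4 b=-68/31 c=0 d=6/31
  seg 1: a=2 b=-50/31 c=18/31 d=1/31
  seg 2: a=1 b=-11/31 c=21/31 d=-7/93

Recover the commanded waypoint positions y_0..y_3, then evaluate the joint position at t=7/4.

y_0 = S_0(0) = a_0 = 4
y_1 = S_1(0) = a_1 = 2
y_2 = S_2(0) = a_2 = 1
y_3 = S_2(3) = 4
t_q=7/4 is in segment 1 (τ=3/4); S_1(τ)=2243/1984

y_0=4 y_1=2 y_2=1 y_3=4
S(7/4) = 2243/1984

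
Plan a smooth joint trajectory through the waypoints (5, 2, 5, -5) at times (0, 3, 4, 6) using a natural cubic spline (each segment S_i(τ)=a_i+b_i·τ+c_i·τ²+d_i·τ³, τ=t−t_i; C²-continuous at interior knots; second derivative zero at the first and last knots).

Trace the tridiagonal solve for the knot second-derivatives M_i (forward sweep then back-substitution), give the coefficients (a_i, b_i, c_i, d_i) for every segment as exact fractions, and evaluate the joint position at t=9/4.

  seg 0: a=5 b=-143/47 c=0 d=32/141
  seg 1: a=2 b=145/47 c=96/47 d=-100/47
  seg 2: a=5 b=37/47 c=-204/47 d=34/47
S(9/4) = 139/188

Δ: Δ0=-1, Δ1=3, Δ2=-5
row 1: diag=8, rhs=24; c'=1/8, d'=3
row 2: denom=6−1·1/8=47/8; d'=(-48−1·3)/(47/8)=-408/47
back: M2=-408/47
back: M1=3−1/8·-408/47=192/47
M: M0=0, M1=192/47, M2=-408/47, M3=0
seg 0: a=5, c=M0/2=0, d=(M1−M0)/(6·3)=32/141, b=Δ0−h0·(2M0+M1)/6=-143/47
seg 1: a=2, c=M1/2=96/47, d=(M2−M1)/(6·1)=-100/47, b=Δ1−h1·(2M1+M2)/6=145/47
seg 2: a=5, c=M2/2=-204/47, d=(M3−M2)/(6·2)=34/47, b=Δ2−h2·(2M2+M3)/6=37/47
t_q=9/4 → seg 0, τ=9/4; S=5+-143/47·τ+0·τ²+32/141·τ³=139/188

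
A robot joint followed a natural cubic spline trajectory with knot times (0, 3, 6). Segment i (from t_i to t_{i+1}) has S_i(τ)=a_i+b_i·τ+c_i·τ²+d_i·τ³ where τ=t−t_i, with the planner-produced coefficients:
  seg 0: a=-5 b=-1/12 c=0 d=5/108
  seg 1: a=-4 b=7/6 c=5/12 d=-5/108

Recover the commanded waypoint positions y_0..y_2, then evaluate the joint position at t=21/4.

y_0=-5 y_1=-4 y_2=2
S(21/4) = 53/256

y_0 = S_0(0) = a_0 = -5
y_1 = S_1(0) = a_1 = -4
y_2 = S_1(3) = 2
t_q=21/4 is in segment 1 (τ=9/4); S_1(τ)=53/256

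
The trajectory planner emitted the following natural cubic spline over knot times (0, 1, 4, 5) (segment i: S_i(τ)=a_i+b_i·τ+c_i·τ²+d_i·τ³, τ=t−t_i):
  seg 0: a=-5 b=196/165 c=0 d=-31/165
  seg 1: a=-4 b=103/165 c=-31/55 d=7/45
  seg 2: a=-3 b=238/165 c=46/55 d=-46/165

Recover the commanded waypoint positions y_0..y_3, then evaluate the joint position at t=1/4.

y_0=-5 y_1=-4 y_2=-3 y_3=-1
S(1/4) = -3313/704

y_0 = S_0(0) = a_0 = -5
y_1 = S_1(0) = a_1 = -4
y_2 = S_2(0) = a_2 = -3
y_3 = S_2(1) = -1
t_q=1/4 is in segment 0 (τ=1/4); S_0(τ)=-3313/704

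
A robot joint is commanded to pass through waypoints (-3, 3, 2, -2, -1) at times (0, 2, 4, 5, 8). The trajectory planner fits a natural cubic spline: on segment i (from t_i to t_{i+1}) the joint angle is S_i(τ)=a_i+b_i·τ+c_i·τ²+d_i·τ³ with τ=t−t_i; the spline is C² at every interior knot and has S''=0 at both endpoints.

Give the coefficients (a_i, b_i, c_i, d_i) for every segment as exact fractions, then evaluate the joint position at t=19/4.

Δ: Δ0=3, Δ1=-1/2, Δ2=-4, Δ3=1/3
row 1: diag=8, rhs=-21; c'=1/4, d'=-21/8
row 2: denom=6−2·1/4=11/2; d'=(-21−2·-21/8)/(11/2)=-63/22
row 3: denom=8−1·2/11=86/11; d'=(26−1·-63/22)/(86/11)=635/172
back: M3=635/172
back: M2=-63/22−2/11·635/172=-152/43
back: M1=-21/8−1/4·-152/43=-599/344
M: M0=0, M1=-599/344, M2=-152/43, M3=635/172, M4=0
seg 0: a=-3, c=M0/2=0, d=(M1−M0)/(6·2)=-599/4128, b=Δ0−h0·(2M0+M1)/6=3695/1032
seg 1: a=3, c=M1/2=-599/688, d=(M2−M1)/(6·2)=-617/4128, b=Δ1−h1·(2M1+M2)/6=949/516
seg 2: a=2, c=M2/2=-76/43, d=(M3−M2)/(6·1)=1243/1032, b=Δ2−h2·(2M2+M3)/6=-3547/1032
seg 3: a=-2, c=M3/2=635/344, d=(M4−M3)/(6·3)=-635/3096, b=Δ3−h3·(2M3+M4)/6=-1733/516
t_q=19/4 → seg 2, τ=3/4; S=2+-3547/1032·τ+-76/43·τ²+1243/1032·τ³=-23421/22016

  seg 0: a=-3 b=3695/1032 c=0 d=-599/4128
  seg 1: a=3 b=949/516 c=-599/688 d=-617/4128
  seg 2: a=2 b=-3547/1032 c=-76/43 d=1243/1032
  seg 3: a=-2 b=-1733/516 c=635/344 d=-635/3096
S(19/4) = -23421/22016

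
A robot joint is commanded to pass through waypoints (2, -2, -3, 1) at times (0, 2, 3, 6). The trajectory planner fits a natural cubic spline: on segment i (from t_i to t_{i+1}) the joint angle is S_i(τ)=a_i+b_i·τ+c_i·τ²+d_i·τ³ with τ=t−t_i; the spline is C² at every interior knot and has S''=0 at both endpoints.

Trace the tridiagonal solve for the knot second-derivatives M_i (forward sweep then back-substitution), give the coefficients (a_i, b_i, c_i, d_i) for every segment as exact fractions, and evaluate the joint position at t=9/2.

  seg 0: a=2 b=-316/141 c=0 d=17/282
  seg 1: a=-2 b=-214/141 c=17/47 d=22/141
  seg 2: a=-3 b=-46/141 c=39/47 d=-13/141
S(9/2) = -727/376

Δ: Δ0=-2, Δ1=-1, Δ2=4/3
row 1: diag=6, rhs=6; c'=1/6, d'=1
row 2: denom=8−1·1/6=47/6; d'=(14−1·1)/(47/6)=78/47
back: M2=78/47
back: M1=1−1/6·78/47=34/47
M: M0=0, M1=34/47, M2=78/47, M3=0
seg 0: a=2, c=M0/2=0, d=(M1−M0)/(6·2)=17/282, b=Δ0−h0·(2M0+M1)/6=-316/141
seg 1: a=-2, c=M1/2=17/47, d=(M2−M1)/(6·1)=22/141, b=Δ1−h1·(2M1+M2)/6=-214/141
seg 2: a=-3, c=M2/2=39/47, d=(M3−M2)/(6·3)=-13/141, b=Δ2−h2·(2M2+M3)/6=-46/141
t_q=9/2 → seg 2, τ=3/2; S=-3+-46/141·τ+39/47·τ²+-13/141·τ³=-727/376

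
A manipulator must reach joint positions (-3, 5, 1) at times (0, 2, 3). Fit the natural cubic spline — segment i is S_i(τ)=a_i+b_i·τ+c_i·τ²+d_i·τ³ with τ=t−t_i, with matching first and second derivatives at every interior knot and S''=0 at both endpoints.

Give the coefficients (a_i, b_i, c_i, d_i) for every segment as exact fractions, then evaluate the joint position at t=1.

  seg 0: a=-3 b=20/3 c=0 d=-2/3
  seg 1: a=5 b=-4/3 c=-4 d=4/3
S(1) = 3

Δ: Δ0=4, Δ1=-4
row 1: diag=6, rhs=-48; c'=1/6, d'=-8
back: M1=-8
M: M0=0, M1=-8, M2=0
seg 0: a=-3, c=M0/2=0, d=(M1−M0)/(6·2)=-2/3, b=Δ0−h0·(2M0+M1)/6=20/3
seg 1: a=5, c=M1/2=-4, d=(M2−M1)/(6·1)=4/3, b=Δ1−h1·(2M1+M2)/6=-4/3
t_q=1 → seg 0, τ=1; S=-3+20/3·τ+0·τ²+-2/3·τ³=3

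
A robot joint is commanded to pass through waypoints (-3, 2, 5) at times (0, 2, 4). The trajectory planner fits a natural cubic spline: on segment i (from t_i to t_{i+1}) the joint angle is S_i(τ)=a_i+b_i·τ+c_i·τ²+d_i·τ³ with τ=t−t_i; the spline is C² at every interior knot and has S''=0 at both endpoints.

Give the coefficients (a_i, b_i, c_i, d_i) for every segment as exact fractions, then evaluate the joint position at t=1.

Δ: Δ0=5/2, Δ1=3/2
row 1: diag=8, rhs=-6; c'=1/4, d'=-3/4
back: M1=-3/4
M: M0=0, M1=-3/4, M2=0
seg 0: a=-3, c=M0/2=0, d=(M1−M0)/(6·2)=-1/16, b=Δ0−h0·(2M0+M1)/6=11/4
seg 1: a=2, c=M1/2=-3/8, d=(M2−M1)/(6·2)=1/16, b=Δ1−h1·(2M1+M2)/6=2
t_q=1 → seg 0, τ=1; S=-3+11/4·τ+0·τ²+-1/16·τ³=-5/16

  seg 0: a=-3 b=11/4 c=0 d=-1/16
  seg 1: a=2 b=2 c=-3/8 d=1/16
S(1) = -5/16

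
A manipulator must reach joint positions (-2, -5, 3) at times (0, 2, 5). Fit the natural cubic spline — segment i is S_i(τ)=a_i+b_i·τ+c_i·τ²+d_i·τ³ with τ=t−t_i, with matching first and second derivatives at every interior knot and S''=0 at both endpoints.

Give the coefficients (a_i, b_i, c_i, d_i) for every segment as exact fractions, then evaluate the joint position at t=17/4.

Δ: Δ0=-3/2, Δ1=8/3
row 1: diag=10, rhs=25; c'=3/10, d'=5/2
back: M1=5/2
M: M0=0, M1=5/2, M2=0
seg 0: a=-2, c=M0/2=0, d=(M1−M0)/(6·2)=5/24, b=Δ0−h0·(2M0+M1)/6=-7/3
seg 1: a=-5, c=M1/2=5/4, d=(M2−M1)/(6·3)=-5/36, b=Δ1−h1·(2M1+M2)/6=1/6
t_q=17/4 → seg 1, τ=9/4; S=-5+1/6·τ+5/4·τ²+-5/36·τ³=31/256

  seg 0: a=-2 b=-7/3 c=0 d=5/24
  seg 1: a=-5 b=1/6 c=5/4 d=-5/36
S(17/4) = 31/256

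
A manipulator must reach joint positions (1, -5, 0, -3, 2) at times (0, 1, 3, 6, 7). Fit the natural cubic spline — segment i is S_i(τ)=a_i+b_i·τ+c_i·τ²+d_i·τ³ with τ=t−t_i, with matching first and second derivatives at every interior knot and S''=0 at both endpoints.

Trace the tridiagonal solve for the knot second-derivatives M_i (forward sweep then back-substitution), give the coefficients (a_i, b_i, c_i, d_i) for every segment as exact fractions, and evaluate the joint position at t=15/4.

Δ: Δ0=-6, Δ1=5/2, Δ2=-1, Δ3=5
row 1: diag=6, rhs=51; c'=1/3, d'=17/2
row 2: denom=10−2·1/3=28/3; d'=(-21−2·17/2)/(28/3)=-57/14
row 3: denom=8−3·9/28=197/28; d'=(36−3·-57/14)/(197/28)=1350/197
back: M3=1350/197
back: M2=-57/14−9/28·1350/197=-1236/197
back: M1=17/2−1/3·-1236/197=4173/394
M: M0=0, M1=4173/394, M2=-1236/197, M3=1350/197, M4=0
seg 0: a=1, c=M0/2=0, d=(M1−M0)/(6·1)=1391/788, b=Δ0−h0·(2M0+M1)/6=-6119/788
seg 1: a=-5, c=M1/2=4173/788, d=(M2−M1)/(6·2)=-2215/1576, b=Δ1−h1·(2M1+M2)/6=-973/394
seg 2: a=0, c=M2/2=-618/197, d=(M3−M2)/(6·3)=431/591, b=Δ2−h2·(2M2+M3)/6=364/197
seg 3: a=-3, c=M3/2=675/197, d=(M4−M3)/(6·1)=-225/197, b=Δ3−h3·(2M3+M4)/6=535/197
t_q=15/4 → seg 2, τ=3/4; S=0+364/197·τ+-618/197·τ²+431/591·τ³=-897/12608

  seg 0: a=1 b=-6119/788 c=0 d=1391/788
  seg 1: a=-5 b=-973/394 c=4173/788 d=-2215/1576
  seg 2: a=0 b=364/197 c=-618/197 d=431/591
  seg 3: a=-3 b=535/197 c=675/197 d=-225/197
S(15/4) = -897/12608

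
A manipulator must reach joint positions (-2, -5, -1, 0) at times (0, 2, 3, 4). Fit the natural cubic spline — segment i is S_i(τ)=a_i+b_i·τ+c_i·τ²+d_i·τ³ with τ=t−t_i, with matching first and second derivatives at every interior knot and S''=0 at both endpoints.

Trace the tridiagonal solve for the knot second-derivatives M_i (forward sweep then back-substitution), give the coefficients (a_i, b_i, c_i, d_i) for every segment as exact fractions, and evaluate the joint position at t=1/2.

Δ: Δ0=-3/2, Δ1=4, Δ2=1
row 1: diag=6, rhs=33; c'=1/6, d'=11/2
row 2: denom=4−1·1/6=23/6; d'=(-18−1·11/2)/(23/6)=-141/23
back: M2=-141/23
back: M1=11/2−1/6·-141/23=150/23
M: M0=0, M1=150/23, M2=-141/23, M3=0
seg 0: a=-2, c=M0/2=0, d=(M1−M0)/(6·2)=25/46, b=Δ0−h0·(2M0+M1)/6=-169/46
seg 1: a=-5, c=M1/2=75/23, d=(M2−M1)/(6·1)=-97/46, b=Δ1−h1·(2M1+M2)/6=131/46
seg 2: a=-1, c=M2/2=-141/46, d=(M3−M2)/(6·1)=47/46, b=Δ2−h2·(2M2+M3)/6=70/23
t_q=1/2 → seg 0, τ=1/2; S=-2+-169/46·τ+0·τ²+25/46·τ³=-1387/368

  seg 0: a=-2 b=-169/46 c=0 d=25/46
  seg 1: a=-5 b=131/46 c=75/23 d=-97/46
  seg 2: a=-1 b=70/23 c=-141/46 d=47/46
S(1/2) = -1387/368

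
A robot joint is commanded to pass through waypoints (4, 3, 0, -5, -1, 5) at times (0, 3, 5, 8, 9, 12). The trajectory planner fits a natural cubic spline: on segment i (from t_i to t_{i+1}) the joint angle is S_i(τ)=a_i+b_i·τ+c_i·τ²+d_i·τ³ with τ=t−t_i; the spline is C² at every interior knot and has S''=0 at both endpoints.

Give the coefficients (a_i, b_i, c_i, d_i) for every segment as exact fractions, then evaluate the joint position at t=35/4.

Δ: Δ0=-1/3, Δ1=-3/2, Δ2=-5/3, Δ3=4, Δ4=2
row 1: diag=10, rhs=-7; c'=1/5, d'=-7/10
row 2: denom=10−2·1/5=48/5; d'=(-1−2·-7/10)/(48/5)=1/24
row 3: denom=8−3·5/16=113/16; d'=(34−3·1/24)/(113/16)=542/113
row 4: denom=8−1·16/113=888/113; d'=(-12−1·542/113)/(888/113)=-949/444
back: M4=-949/444
back: M3=542/113−16/113·-949/444=566/111
back: M2=1/24−5/16·566/111=-689/444
back: M1=-7/10−1/5·-689/444=-173/444
M: M0=0, M1=-173/444, M2=-689/444, M3=566/111, M4=-949/444, M5=0
seg 0: a=4, c=M0/2=0, d=(M1−M0)/(6·3)=-173/7992, b=Δ0−h0·(2M0+M1)/6=-41/296
seg 1: a=3, c=M1/2=-173/888, d=(M2−M1)/(6·2)=-43/444, b=Δ1−h1·(2M1+M2)/6=-107/148
seg 2: a=0, c=M2/2=-689/888, d=(M3−M2)/(6·3)=2953/7992, b=Δ2−h2·(2M2+M3)/6=-1183/444
seg 3: a=-5, c=M3/2=283/111, d=(M4−M3)/(6·1)=-357/296, b=Δ3−h3·(2M3+M4)/6=2359/888
seg 4: a=-1, c=M4/2=-949/888, d=(M5−M4)/(6·3)=949/7992, b=Δ4−h4·(2M4+M5)/6=1837/444
t_q=35/4 → seg 3, τ=3/4; S=-5+2359/888·τ+283/111·τ²+-357/296·τ³=-39447/18944

  seg 0: a=4 b=-41/296 c=0 d=-173/7992
  seg 1: a=3 b=-107/148 c=-173/888 d=-43/444
  seg 2: a=0 b=-1183/444 c=-689/888 d=2953/7992
  seg 3: a=-5 b=2359/888 c=283/111 d=-357/296
  seg 4: a=-1 b=1837/444 c=-949/888 d=949/7992
S(35/4) = -39447/18944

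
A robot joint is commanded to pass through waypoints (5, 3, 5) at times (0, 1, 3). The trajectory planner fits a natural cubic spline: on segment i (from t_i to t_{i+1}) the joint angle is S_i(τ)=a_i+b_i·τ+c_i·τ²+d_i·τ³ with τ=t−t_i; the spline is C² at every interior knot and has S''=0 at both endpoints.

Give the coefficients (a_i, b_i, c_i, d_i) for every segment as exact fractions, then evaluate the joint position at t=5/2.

  seg 0: a=5 b=-5/2 c=0 d=1/2
  seg 1: a=3 b=-1 c=3/2 d=-1/4
S(5/2) = 129/32

Δ: Δ0=-2, Δ1=1
row 1: diag=6, rhs=18; c'=1/3, d'=3
back: M1=3
M: M0=0, M1=3, M2=0
seg 0: a=5, c=M0/2=0, d=(M1−M0)/(6·1)=1/2, b=Δ0−h0·(2M0+M1)/6=-5/2
seg 1: a=3, c=M1/2=3/2, d=(M2−M1)/(6·2)=-1/4, b=Δ1−h1·(2M1+M2)/6=-1
t_q=5/2 → seg 1, τ=3/2; S=3+-1·τ+3/2·τ²+-1/4·τ³=129/32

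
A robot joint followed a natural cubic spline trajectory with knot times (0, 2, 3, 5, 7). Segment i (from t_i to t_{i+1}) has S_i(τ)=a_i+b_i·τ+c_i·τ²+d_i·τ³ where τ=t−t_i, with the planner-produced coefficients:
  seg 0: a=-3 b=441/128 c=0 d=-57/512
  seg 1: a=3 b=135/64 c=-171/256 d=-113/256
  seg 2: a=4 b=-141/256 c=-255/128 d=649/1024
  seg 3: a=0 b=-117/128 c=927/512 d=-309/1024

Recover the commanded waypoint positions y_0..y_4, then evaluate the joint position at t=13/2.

y_0=-3 y_1=3 y_2=4 y_3=0 y_4=3
S(13/2) = 13797/8192

y_0 = S_0(0) = a_0 = -3
y_1 = S_1(0) = a_1 = 3
y_2 = S_2(0) = a_2 = 4
y_3 = S_3(0) = a_3 = 0
y_4 = S_3(2) = 3
t_q=13/2 is in segment 3 (τ=3/2); S_3(τ)=13797/8192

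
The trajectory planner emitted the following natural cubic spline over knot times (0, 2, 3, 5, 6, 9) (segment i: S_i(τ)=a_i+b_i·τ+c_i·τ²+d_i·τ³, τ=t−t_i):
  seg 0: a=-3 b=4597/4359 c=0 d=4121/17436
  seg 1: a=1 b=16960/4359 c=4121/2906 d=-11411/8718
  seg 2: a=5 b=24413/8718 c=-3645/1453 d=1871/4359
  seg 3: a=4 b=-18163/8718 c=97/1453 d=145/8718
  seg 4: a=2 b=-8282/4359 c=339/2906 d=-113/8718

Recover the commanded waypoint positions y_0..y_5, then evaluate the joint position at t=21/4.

y_0=-3 y_1=1 y_2=5 y_3=4 y_4=2 y_5=-3
S(21/4) = 647891/185984

y_0 = S_0(0) = a_0 = -3
y_1 = S_1(0) = a_1 = 1
y_2 = S_2(0) = a_2 = 5
y_3 = S_3(0) = a_3 = 4
y_4 = S_4(0) = a_4 = 2
y_5 = S_4(3) = -3
t_q=21/4 is in segment 3 (τ=1/4); S_3(τ)=647891/185984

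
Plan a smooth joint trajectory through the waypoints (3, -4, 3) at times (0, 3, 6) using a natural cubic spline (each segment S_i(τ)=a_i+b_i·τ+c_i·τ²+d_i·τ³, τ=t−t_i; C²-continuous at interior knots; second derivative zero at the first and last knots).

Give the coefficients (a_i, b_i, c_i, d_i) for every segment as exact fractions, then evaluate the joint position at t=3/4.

  seg 0: a=3 b=-7/2 c=0 d=7/54
  seg 1: a=-4 b=0 c=7/6 d=-7/54
S(3/4) = 55/128

Δ: Δ0=-7/3, Δ1=7/3
row 1: diag=12, rhs=28; c'=1/4, d'=7/3
back: M1=7/3
M: M0=0, M1=7/3, M2=0
seg 0: a=3, c=M0/2=0, d=(M1−M0)/(6·3)=7/54, b=Δ0−h0·(2M0+M1)/6=-7/2
seg 1: a=-4, c=M1/2=7/6, d=(M2−M1)/(6·3)=-7/54, b=Δ1−h1·(2M1+M2)/6=0
t_q=3/4 → seg 0, τ=3/4; S=3+-7/2·τ+0·τ²+7/54·τ³=55/128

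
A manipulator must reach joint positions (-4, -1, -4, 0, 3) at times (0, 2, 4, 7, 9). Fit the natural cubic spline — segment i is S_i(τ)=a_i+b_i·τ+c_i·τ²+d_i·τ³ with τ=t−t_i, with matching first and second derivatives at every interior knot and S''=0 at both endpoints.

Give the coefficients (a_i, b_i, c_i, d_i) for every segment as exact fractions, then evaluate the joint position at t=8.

  seg 0: a=-4 b=1267/516 c=0 d=-493/2064
  seg 1: a=-1 b=-53/129 c=-493/344 d=917/2064
  seg 2: a=-4 b=-419/516 c=53/43 d=-89/516
  seg 3: a=0 b=497/258 c=-55/172 d=55/1032
S(8) = 571/344

Δ: Δ0=3/2, Δ1=-3/2, Δ2=4/3, Δ3=3/2
row 1: diag=8, rhs=-18; c'=1/4, d'=-9/4
row 2: denom=10−2·1/4=19/2; d'=(17−2·-9/4)/(19/2)=43/19
row 3: denom=10−3·6/19=172/19; d'=(1−3·43/19)/(172/19)=-55/86
back: M3=-55/86
back: M2=43/19−6/19·-55/86=106/43
back: M1=-9/4−1/4·106/43=-493/172
M: M0=0, M1=-493/172, M2=106/43, M3=-55/86, M4=0
seg 0: a=-4, c=M0/2=0, d=(M1−M0)/(6·2)=-493/2064, b=Δ0−h0·(2M0+M1)/6=1267/516
seg 1: a=-1, c=M1/2=-493/344, d=(M2−M1)/(6·2)=917/2064, b=Δ1−h1·(2M1+M2)/6=-53/129
seg 2: a=-4, c=M2/2=53/43, d=(M3−M2)/(6·3)=-89/516, b=Δ2−h2·(2M2+M3)/6=-419/516
seg 3: a=0, c=M3/2=-55/172, d=(M4−M3)/(6·2)=55/1032, b=Δ3−h3·(2M3+M4)/6=497/258
t_q=8 → seg 3, τ=1; S=0+497/258·τ+-55/172·τ²+55/1032·τ³=571/344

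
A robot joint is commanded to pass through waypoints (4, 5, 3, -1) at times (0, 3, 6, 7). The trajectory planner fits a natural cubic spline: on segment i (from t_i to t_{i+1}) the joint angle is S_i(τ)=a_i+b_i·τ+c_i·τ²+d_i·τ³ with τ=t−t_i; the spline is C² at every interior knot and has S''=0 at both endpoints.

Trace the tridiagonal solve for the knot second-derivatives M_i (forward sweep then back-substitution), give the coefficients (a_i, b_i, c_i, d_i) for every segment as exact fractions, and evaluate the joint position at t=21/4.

Δ: Δ0=1/3, Δ1=-2/3, Δ2=-4
row 1: diag=12, rhs=-6; c'=1/4, d'=-1/2
row 2: denom=8−3·1/4=29/4; d'=(-20−3·-1/2)/(29/4)=-74/29
back: M2=-74/29
back: M1=-1/2−1/4·-74/29=4/29
M: M0=0, M1=4/29, M2=-74/29, M3=0
seg 0: a=4, c=M0/2=0, d=(M1−M0)/(6·3)=2/261, b=Δ0−h0·(2M0+M1)/6=23/87
seg 1: a=5, c=M1/2=2/29, d=(M2−M1)/(6·3)=-13/87, b=Δ1−h1·(2M1+M2)/6=41/87
seg 2: a=3, c=M2/2=-37/29, d=(M3−M2)/(6·1)=37/87, b=Δ2−h2·(2M2+M3)/6=-274/87
t_q=21/4 → seg 1, τ=9/4; S=5+41/87·τ+2/29·τ²+-13/87·τ³=8737/1856

  seg 0: a=4 b=23/87 c=0 d=2/261
  seg 1: a=5 b=41/87 c=2/29 d=-13/87
  seg 2: a=3 b=-274/87 c=-37/29 d=37/87
S(21/4) = 8737/1856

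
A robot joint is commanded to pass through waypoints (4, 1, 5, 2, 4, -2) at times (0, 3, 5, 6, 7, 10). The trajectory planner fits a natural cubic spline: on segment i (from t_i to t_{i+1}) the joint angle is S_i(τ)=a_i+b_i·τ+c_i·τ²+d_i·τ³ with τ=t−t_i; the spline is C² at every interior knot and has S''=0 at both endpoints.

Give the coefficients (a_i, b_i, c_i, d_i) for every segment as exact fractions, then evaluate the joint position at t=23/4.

  seg 0: a=4 b=-371/138 c=0 d=233/1242
  seg 1: a=1 b=164/69 c=233/138 d=-259/276
  seg 2: a=5 b=-49/23 c=-272/69 d=212/69
  seg 3: a=2 b=-55/69 c=364/69 d=-57/23
  seg 4: a=4 b=160/69 c=-149/69 d=149/621
S(23/4) = 913/368

Δ: Δ0=-1, Δ1=2, Δ2=-3, Δ3=2, Δ4=-2
row 1: diag=10, rhs=18; c'=1/5, d'=9/5
row 2: denom=6−2·1/5=28/5; d'=(-30−2·9/5)/(28/5)=-6
row 3: denom=4−1·5/28=107/28; d'=(30−1·-6)/(107/28)=1008/107
row 4: denom=8−1·28/107=828/107; d'=(-24−1·1008/107)/(828/107)=-298/69
back: M4=-298/69
back: M3=1008/107−28/107·-298/69=728/69
back: M2=-6−5/28·728/69=-544/69
back: M1=9/5−1/5·-544/69=233/69
M: M0=0, M1=233/69, M2=-544/69, M3=728/69, M4=-298/69, M5=0
seg 0: a=4, c=M0/2=0, d=(M1−M0)/(6·3)=233/1242, b=Δ0−h0·(2M0+M1)/6=-371/138
seg 1: a=1, c=M1/2=233/138, d=(M2−M1)/(6·2)=-259/276, b=Δ1−h1·(2M1+M2)/6=164/69
seg 2: a=5, c=M2/2=-272/69, d=(M3−M2)/(6·1)=212/69, b=Δ2−h2·(2M2+M3)/6=-49/23
seg 3: a=2, c=M3/2=364/69, d=(M4−M3)/(6·1)=-57/23, b=Δ3−h3·(2M3+M4)/6=-55/69
seg 4: a=4, c=M4/2=-149/69, d=(M5−M4)/(6·3)=149/621, b=Δ4−h4·(2M4+M5)/6=160/69
t_q=23/4 → seg 2, τ=3/4; S=5+-49/23·τ+-272/69·τ²+212/69·τ³=913/368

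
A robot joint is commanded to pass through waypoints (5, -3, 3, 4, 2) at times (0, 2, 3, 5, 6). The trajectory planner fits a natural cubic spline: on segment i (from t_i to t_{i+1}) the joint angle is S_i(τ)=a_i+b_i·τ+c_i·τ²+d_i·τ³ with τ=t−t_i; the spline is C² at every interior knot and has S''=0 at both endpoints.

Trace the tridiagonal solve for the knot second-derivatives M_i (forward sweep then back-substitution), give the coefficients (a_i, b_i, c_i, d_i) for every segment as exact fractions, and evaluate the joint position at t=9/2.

Δ: Δ0=-4, Δ1=6, Δ2=1/2, Δ3=-2
row 1: diag=6, rhs=60; c'=1/6, d'=10
row 2: denom=6−1·1/6=35/6; d'=(-33−1·10)/(35/6)=-258/35
row 3: denom=6−2·12/35=186/35; d'=(-15−2·-258/35)/(186/35)=-3/62
back: M3=-3/62
back: M2=-258/35−12/35·-3/62=-228/31
back: M1=10−1/6·-228/31=348/31
M: M0=0, M1=348/31, M2=-228/31, M3=-3/62, M4=0
seg 0: a=5, c=M0/2=0, d=(M1−M0)/(6·2)=29/31, b=Δ0−h0·(2M0+M1)/6=-240/31
seg 1: a=-3, c=M1/2=174/31, d=(M2−M1)/(6·1)=-96/31, b=Δ1−h1·(2M1+M2)/6=108/31
seg 2: a=3, c=M2/2=-114/31, d=(M3−M2)/(6·2)=151/248, b=Δ2−h2·(2M2+M3)/6=168/31
seg 3: a=4, c=M3/2=-3/124, d=(M4−M3)/(6·1)=1/124, b=Δ3−h3·(2M3+M4)/6=-123/62
t_q=9/2 → seg 2, τ=3/2; S=3+168/31·τ+-114/31·τ²+151/248·τ³=9741/1984

  seg 0: a=5 b=-240/31 c=0 d=29/31
  seg 1: a=-3 b=108/31 c=174/31 d=-96/31
  seg 2: a=3 b=168/31 c=-114/31 d=151/248
  seg 3: a=4 b=-123/62 c=-3/124 d=1/124
S(9/2) = 9741/1984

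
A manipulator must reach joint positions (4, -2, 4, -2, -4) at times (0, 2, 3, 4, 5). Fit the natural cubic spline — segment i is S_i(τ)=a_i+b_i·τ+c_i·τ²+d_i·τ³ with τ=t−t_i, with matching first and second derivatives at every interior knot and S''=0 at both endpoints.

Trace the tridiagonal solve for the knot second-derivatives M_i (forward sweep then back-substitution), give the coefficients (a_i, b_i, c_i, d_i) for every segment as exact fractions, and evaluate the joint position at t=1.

Δ: Δ0=-3, Δ1=6, Δ2=-6, Δ3=-2
row 1: diag=6, rhs=54; c'=1/6, d'=9
row 2: denom=4−1·1/6=23/6; d'=(-72−1·9)/(23/6)=-486/23
row 3: denom=4−1·6/23=86/23; d'=(24−1·-486/23)/(86/23)=519/43
back: M3=519/43
back: M2=-486/23−6/23·519/43=-1044/43
back: M1=9−1/6·-1044/43=561/43
M: M0=0, M1=561/43, M2=-1044/43, M3=519/43, M4=0
seg 0: a=4, c=M0/2=0, d=(M1−M0)/(6·2)=187/172, b=Δ0−h0·(2M0+M1)/6=-316/43
seg 1: a=-2, c=M1/2=561/86, d=(M2−M1)/(6·1)=-535/86, b=Δ1−h1·(2M1+M2)/6=245/43
seg 2: a=4, c=M2/2=-522/43, d=(M3−M2)/(6·1)=521/86, b=Δ2−h2·(2M2+M3)/6=7/86
seg 3: a=-2, c=M3/2=519/86, d=(M4−M3)/(6·1)=-173/86, b=Δ3−h3·(2M3+M4)/6=-259/43
t_q=1 → seg 0, τ=1; S=4+-316/43·τ+0·τ²+187/172·τ³=-389/172

  seg 0: a=4 b=-316/43 c=0 d=187/172
  seg 1: a=-2 b=245/43 c=561/86 d=-535/86
  seg 2: a=4 b=7/86 c=-522/43 d=521/86
  seg 3: a=-2 b=-259/43 c=519/86 d=-173/86
S(1) = -389/172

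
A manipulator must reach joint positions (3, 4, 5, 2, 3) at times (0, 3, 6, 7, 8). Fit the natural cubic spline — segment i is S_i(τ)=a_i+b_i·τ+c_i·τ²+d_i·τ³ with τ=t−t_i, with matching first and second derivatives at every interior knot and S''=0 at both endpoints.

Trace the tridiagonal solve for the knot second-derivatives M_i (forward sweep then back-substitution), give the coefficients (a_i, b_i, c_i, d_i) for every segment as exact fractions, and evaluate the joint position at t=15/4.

  seg 0: a=3 b=-11/84 c=0 d=13/252
  seg 1: a=4 b=53/42 c=13/28 d=-65/252
  seg 2: a=5 b=-35/12 c=-13/7 d=149/84
  seg 3: a=2 b=-55/42 c=97/28 d=-97/84
S(15/4) = 9137/1792

Δ: Δ0=1/3, Δ1=1/3, Δ2=-3, Δ3=1
row 1: diag=12, rhs=0; c'=1/4, d'=0
row 2: denom=8−3·1/4=29/4; d'=(-20−3·0)/(29/4)=-80/29
row 3: denom=4−1·4/29=112/29; d'=(24−1·-80/29)/(112/29)=97/14
back: M3=97/14
back: M2=-80/29−4/29·97/14=-26/7
back: M1=0−1/4·-26/7=13/14
M: M0=0, M1=13/14, M2=-26/7, M3=97/14, M4=0
seg 0: a=3, c=M0/2=0, d=(M1−M0)/(6·3)=13/252, b=Δ0−h0·(2M0+M1)/6=-11/84
seg 1: a=4, c=M1/2=13/28, d=(M2−M1)/(6·3)=-65/252, b=Δ1−h1·(2M1+M2)/6=53/42
seg 2: a=5, c=M2/2=-13/7, d=(M3−M2)/(6·1)=149/84, b=Δ2−h2·(2M2+M3)/6=-35/12
seg 3: a=2, c=M3/2=97/28, d=(M4−M3)/(6·1)=-97/84, b=Δ3−h3·(2M3+M4)/6=-55/42
t_q=15/4 → seg 1, τ=3/4; S=4+53/42·τ+13/28·τ²+-65/252·τ³=9137/1792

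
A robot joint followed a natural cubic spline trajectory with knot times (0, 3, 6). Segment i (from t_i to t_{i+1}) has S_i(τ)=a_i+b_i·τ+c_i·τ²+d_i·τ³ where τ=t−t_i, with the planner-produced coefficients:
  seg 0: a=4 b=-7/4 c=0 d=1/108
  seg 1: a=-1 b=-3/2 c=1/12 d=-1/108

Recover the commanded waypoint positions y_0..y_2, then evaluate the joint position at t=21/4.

y_0=4 y_1=-1 y_2=-5
S(21/4) = -1039/256

y_0 = S_0(0) = a_0 = 4
y_1 = S_1(0) = a_1 = -1
y_2 = S_1(3) = -5
t_q=21/4 is in segment 1 (τ=9/4); S_1(τ)=-1039/256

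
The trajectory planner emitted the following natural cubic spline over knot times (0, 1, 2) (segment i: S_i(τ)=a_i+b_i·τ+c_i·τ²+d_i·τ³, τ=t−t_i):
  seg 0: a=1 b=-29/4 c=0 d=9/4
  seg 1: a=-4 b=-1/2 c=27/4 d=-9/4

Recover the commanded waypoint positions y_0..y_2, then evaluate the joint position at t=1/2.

y_0 = S_0(0) = a_0 = 1
y_1 = S_1(0) = a_1 = -4
y_2 = S_1(1) = 0
t_q=1/2 is in segment 0 (τ=1/2); S_0(τ)=-75/32

y_0=1 y_1=-4 y_2=0
S(1/2) = -75/32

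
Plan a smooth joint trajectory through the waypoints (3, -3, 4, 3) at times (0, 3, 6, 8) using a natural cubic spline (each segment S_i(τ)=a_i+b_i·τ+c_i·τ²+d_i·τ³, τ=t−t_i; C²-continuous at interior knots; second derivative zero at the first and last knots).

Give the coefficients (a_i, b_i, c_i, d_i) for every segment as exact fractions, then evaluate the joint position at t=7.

Δ: Δ0=-2, Δ1=7/3, Δ2=-1/2
row 1: diag=12, rhs=26; c'=1/4, d'=13/6
row 2: denom=10−3·1/4=37/4; d'=(-17−3·13/6)/(37/4)=-94/37
back: M2=-94/37
back: M1=13/6−1/4·-94/37=311/111
M: M0=0, M1=311/111, M2=-94/37, M3=0
seg 0: a=3, c=M0/2=0, d=(M1−M0)/(6·3)=311/1998, b=Δ0−h0·(2M0+M1)/6=-755/222
seg 1: a=-3, c=M1/2=311/222, d=(M2−M1)/(6·3)=-593/1998, b=Δ1−h1·(2M1+M2)/6=89/111
seg 2: a=4, c=M2/2=-47/37, d=(M3−M2)/(6·2)=47/222, b=Δ2−h2·(2M2+M3)/6=265/222
t_q=7 → seg 2, τ=1; S=4+265/222·τ+-47/37·τ²+47/222·τ³=153/37

  seg 0: a=3 b=-755/222 c=0 d=311/1998
  seg 1: a=-3 b=89/111 c=311/222 d=-593/1998
  seg 2: a=4 b=265/222 c=-47/37 d=47/222
S(7) = 153/37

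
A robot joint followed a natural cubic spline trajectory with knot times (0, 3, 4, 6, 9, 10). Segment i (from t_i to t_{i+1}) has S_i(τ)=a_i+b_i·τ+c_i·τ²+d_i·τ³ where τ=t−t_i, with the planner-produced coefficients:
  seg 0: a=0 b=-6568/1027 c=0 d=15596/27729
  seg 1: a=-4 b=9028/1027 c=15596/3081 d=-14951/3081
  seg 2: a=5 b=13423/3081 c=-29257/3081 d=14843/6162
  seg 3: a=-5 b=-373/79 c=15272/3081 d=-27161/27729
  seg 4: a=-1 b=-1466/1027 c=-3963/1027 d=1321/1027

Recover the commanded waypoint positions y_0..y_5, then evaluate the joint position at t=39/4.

y_0=0 y_1=-4 y_2=5 y_3=-5 y_4=-1 y_5=-5
S(39/4) = -243097/65728

y_0 = S_0(0) = a_0 = 0
y_1 = S_1(0) = a_1 = -4
y_2 = S_2(0) = a_2 = 5
y_3 = S_3(0) = a_3 = -5
y_4 = S_4(0) = a_4 = -1
y_5 = S_4(1) = -5
t_q=39/4 is in segment 4 (τ=3/4); S_4(τ)=-243097/65728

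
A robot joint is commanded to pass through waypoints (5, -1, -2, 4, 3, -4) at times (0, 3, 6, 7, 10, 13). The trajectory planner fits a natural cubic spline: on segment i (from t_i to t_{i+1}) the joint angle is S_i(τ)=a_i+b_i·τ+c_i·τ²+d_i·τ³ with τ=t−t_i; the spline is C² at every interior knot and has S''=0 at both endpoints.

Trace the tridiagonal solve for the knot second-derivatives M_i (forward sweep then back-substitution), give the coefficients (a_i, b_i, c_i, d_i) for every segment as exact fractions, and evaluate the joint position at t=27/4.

  seg 0: a=5 b=-1409/825 c=0 d=-241/7425
  seg 1: a=-1 b=-2132/825 c=-241/825 d=172/495
  seg 2: a=-2 b=4162/825 c=2339/825 d=-47/25
  seg 3: a=4 b=4187/825 c=-2314/825 d=496/1485
  seg 4: a=3 b=-2257/825 c=166/825 d=-166/7425
S(27/4) = 45501/17600

Δ: Δ0=-2, Δ1=-1/3, Δ2=6, Δ3=-1/3, Δ4=-7/3
row 1: diag=12, rhs=10; c'=1/4, d'=5/6
row 2: denom=8−3·1/4=29/4; d'=(38−3·5/6)/(29/4)=142/29
row 3: denom=8−1·4/29=228/29; d'=(-38−1·142/29)/(228/29)=-311/57
row 4: denom=12−3·29/76=825/76; d'=(-12−3·-311/57)/(825/76)=332/825
back: M4=332/825
back: M3=-311/57−29/76·332/825=-4628/825
back: M2=142/29−4/29·-4628/825=4678/825
back: M1=5/6−1/4·4678/825=-482/825
M: M0=0, M1=-482/825, M2=4678/825, M3=-4628/825, M4=332/825, M5=0
seg 0: a=5, c=M0/2=0, d=(M1−M0)/(6·3)=-241/7425, b=Δ0−h0·(2M0+M1)/6=-1409/825
seg 1: a=-1, c=M1/2=-241/825, d=(M2−M1)/(6·3)=172/495, b=Δ1−h1·(2M1+M2)/6=-2132/825
seg 2: a=-2, c=M2/2=2339/825, d=(M3−M2)/(6·1)=-47/25, b=Δ2−h2·(2M2+M3)/6=4162/825
seg 3: a=4, c=M3/2=-2314/825, d=(M4−M3)/(6·3)=496/1485, b=Δ3−h3·(2M3+M4)/6=4187/825
seg 4: a=3, c=M4/2=166/825, d=(M5−M4)/(6·3)=-166/7425, b=Δ4−h4·(2M4+M5)/6=-2257/825
t_q=27/4 → seg 2, τ=3/4; S=-2+4162/825·τ+2339/825·τ²+-47/25·τ³=45501/17600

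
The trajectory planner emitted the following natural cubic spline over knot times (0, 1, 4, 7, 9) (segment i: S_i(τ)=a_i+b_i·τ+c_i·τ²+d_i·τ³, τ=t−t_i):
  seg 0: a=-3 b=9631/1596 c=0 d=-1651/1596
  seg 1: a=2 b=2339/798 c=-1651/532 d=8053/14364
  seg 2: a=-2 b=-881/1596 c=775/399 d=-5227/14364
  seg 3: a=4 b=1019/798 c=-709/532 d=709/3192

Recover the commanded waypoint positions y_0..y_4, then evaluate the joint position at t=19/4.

y_0=-3 y_1=2 y_2=-2 y_3=4 y_4=3
S(19/4) = -50219/34048

y_0 = S_0(0) = a_0 = -3
y_1 = S_1(0) = a_1 = 2
y_2 = S_2(0) = a_2 = -2
y_3 = S_3(0) = a_3 = 4
y_4 = S_3(2) = 3
t_q=19/4 is in segment 2 (τ=3/4); S_2(τ)=-50219/34048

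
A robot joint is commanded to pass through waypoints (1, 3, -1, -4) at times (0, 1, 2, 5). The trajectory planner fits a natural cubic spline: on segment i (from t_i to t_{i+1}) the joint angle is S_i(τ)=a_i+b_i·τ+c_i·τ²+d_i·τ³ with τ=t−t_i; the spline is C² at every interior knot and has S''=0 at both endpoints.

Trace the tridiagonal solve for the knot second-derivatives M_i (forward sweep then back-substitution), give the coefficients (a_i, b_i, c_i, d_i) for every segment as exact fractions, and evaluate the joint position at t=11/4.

Δ: Δ0=2, Δ1=-4, Δ2=-1
row 1: diag=4, rhs=-36; c'=1/4, d'=-9
row 2: denom=8−1·1/4=31/4; d'=(18−1·-9)/(31/4)=108/31
back: M2=108/31
back: M1=-9−1/4·108/31=-306/31
M: M0=0, M1=-306/31, M2=108/31, M3=0
seg 0: a=1, c=M0/2=0, d=(M1−M0)/(6·1)=-51/31, b=Δ0−h0·(2M0+M1)/6=113/31
seg 1: a=3, c=M1/2=-153/31, d=(M2−M1)/(6·1)=69/31, b=Δ1−h1·(2M1+M2)/6=-40/31
seg 2: a=-1, c=M2/2=54/31, d=(M3−M2)/(6·3)=-6/31, b=Δ2−h2·(2M2+M3)/6=-139/31
t_q=11/4 → seg 2, τ=3/4; S=-1+-139/31·τ+54/31·τ²+-6/31·τ³=-3437/992

  seg 0: a=1 b=113/31 c=0 d=-51/31
  seg 1: a=3 b=-40/31 c=-153/31 d=69/31
  seg 2: a=-1 b=-139/31 c=54/31 d=-6/31
S(11/4) = -3437/992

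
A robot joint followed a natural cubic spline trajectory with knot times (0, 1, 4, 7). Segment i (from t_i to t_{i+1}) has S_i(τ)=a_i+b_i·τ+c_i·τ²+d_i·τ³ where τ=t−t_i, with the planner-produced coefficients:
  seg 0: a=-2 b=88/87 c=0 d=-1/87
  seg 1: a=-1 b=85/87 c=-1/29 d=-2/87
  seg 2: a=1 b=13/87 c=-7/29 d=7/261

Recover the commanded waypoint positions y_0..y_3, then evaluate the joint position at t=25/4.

y_0 = S_0(0) = a_0 = -2
y_1 = S_1(0) = a_1 = -1
y_2 = S_2(0) = a_2 = 1
y_3 = S_2(3) = 0
t_q=25/4 is in segment 2 (τ=9/4); S_2(τ)=779/1856

y_0=-2 y_1=-1 y_2=1 y_3=0
S(25/4) = 779/1856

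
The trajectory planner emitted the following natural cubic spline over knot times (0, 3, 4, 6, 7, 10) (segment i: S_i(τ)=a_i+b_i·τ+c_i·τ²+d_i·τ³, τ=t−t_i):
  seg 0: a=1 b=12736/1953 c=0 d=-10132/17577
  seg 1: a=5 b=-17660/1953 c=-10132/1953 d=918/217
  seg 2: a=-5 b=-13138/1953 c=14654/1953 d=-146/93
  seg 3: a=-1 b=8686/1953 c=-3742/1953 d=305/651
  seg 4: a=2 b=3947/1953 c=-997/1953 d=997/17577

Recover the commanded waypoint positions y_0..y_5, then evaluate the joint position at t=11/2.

y_0 = S_0(0) = a_0 = 1
y_1 = S_1(0) = a_1 = 5
y_2 = S_2(0) = a_2 = -5
y_3 = S_3(0) = a_3 = -1
y_4 = S_4(0) = a_4 = 2
y_5 = S_4(3) = 5
t_q=11/2 is in segment 2 (τ=3/2); S_2(τ)=-9131/2604

y_0=1 y_1=5 y_2=-5 y_3=-1 y_4=2 y_5=5
S(11/2) = -9131/2604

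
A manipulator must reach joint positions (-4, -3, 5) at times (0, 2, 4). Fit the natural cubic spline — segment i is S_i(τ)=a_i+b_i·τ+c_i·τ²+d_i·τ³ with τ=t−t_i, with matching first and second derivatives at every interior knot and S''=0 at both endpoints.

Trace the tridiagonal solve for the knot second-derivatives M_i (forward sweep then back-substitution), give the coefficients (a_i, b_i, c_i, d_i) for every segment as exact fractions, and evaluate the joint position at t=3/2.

  seg 0: a=-4 b=-3/8 c=0 d=7/32
  seg 1: a=-3 b=9/4 c=21/16 d=-7/32
S(3/2) = -979/256

Δ: Δ0=1/2, Δ1=4
row 1: diag=8, rhs=21; c'=1/4, d'=21/8
back: M1=21/8
M: M0=0, M1=21/8, M2=0
seg 0: a=-4, c=M0/2=0, d=(M1−M0)/(6·2)=7/32, b=Δ0−h0·(2M0+M1)/6=-3/8
seg 1: a=-3, c=M1/2=21/16, d=(M2−M1)/(6·2)=-7/32, b=Δ1−h1·(2M1+M2)/6=9/4
t_q=3/2 → seg 0, τ=3/2; S=-4+-3/8·τ+0·τ²+7/32·τ³=-979/256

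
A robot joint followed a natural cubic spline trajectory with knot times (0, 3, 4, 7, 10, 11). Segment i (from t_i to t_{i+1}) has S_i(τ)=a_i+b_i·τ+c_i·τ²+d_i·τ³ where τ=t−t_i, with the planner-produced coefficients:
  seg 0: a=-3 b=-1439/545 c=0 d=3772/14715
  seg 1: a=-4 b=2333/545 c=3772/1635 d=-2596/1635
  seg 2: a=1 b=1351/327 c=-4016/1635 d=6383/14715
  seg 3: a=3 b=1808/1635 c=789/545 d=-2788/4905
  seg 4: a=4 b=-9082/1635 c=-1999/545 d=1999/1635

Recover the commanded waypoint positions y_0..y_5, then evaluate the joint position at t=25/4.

y_0 = S_0(0) = a_0 = -3
y_1 = S_1(0) = a_1 = -4
y_2 = S_2(0) = a_2 = 1
y_3 = S_3(0) = a_3 = 3
y_4 = S_4(0) = a_4 = 4
y_5 = S_4(1) = -4
t_q=25/4 is in segment 2 (τ=9/4); S_2(τ)=97733/34880

y_0=-3 y_1=-4 y_2=1 y_3=3 y_4=4 y_5=-4
S(25/4) = 97733/34880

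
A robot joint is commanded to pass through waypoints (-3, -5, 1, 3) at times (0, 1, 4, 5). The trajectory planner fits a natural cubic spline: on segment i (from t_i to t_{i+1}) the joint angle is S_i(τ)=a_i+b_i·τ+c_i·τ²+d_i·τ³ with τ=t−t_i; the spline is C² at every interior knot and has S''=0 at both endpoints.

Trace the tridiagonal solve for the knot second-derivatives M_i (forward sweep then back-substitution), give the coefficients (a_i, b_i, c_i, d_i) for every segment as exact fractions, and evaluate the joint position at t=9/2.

Δ: Δ0=-2, Δ1=2, Δ2=2
row 1: diag=8, rhs=24; c'=3/8, d'=3
row 2: denom=8−3·3/8=55/8; d'=(0−3·3)/(55/8)=-72/55
back: M2=-72/55
back: M1=3−3/8·-72/55=192/55
M: M0=0, M1=192/55, M2=-72/55, M3=0
seg 0: a=-3, c=M0/2=0, d=(M1−M0)/(6·1)=32/55, b=Δ0−h0·(2M0+M1)/6=-142/55
seg 1: a=-5, c=M1/2=96/55, d=(M2−M1)/(6·3)=-4/15, b=Δ1−h1·(2M1+M2)/6=-46/55
seg 2: a=1, c=M2/2=-36/55, d=(M3−M2)/(6·1)=12/55, b=Δ2−h2·(2M2+M3)/6=134/55
t_q=9/2 → seg 2, τ=1/2; S=1+134/55·τ+-36/55·τ²+12/55·τ³=229/110

  seg 0: a=-3 b=-142/55 c=0 d=32/55
  seg 1: a=-5 b=-46/55 c=96/55 d=-4/15
  seg 2: a=1 b=134/55 c=-36/55 d=12/55
S(9/2) = 229/110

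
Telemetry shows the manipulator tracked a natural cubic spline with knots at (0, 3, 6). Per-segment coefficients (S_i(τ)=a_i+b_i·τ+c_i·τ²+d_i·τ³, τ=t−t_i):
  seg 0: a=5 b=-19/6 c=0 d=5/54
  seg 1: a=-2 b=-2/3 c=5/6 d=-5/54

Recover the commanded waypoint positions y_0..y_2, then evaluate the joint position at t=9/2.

y_0 = S_0(0) = a_0 = 5
y_1 = S_1(0) = a_1 = -2
y_2 = S_1(3) = 1
t_q=9/2 is in segment 1 (τ=3/2); S_1(τ)=-23/16

y_0=5 y_1=-2 y_2=1
S(9/2) = -23/16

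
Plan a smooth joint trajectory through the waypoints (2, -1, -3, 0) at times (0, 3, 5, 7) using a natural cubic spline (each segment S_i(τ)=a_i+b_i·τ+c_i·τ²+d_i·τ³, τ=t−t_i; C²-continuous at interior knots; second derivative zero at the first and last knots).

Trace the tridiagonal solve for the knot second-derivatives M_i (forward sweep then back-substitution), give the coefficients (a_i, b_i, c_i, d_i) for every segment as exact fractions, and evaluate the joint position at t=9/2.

  seg 0: a=2 b=-61/76 c=0 d=-5/228
  seg 1: a=-1 b=-53/38 c=-15/76 d=15/76
  seg 2: a=-3 b=7/38 c=75/76 d=-25/152
S(9/2) = -1745/608

Δ: Δ0=-1, Δ1=-1, Δ2=3/2
row 1: diag=10, rhs=0; c'=1/5, d'=0
row 2: denom=8−2·1/5=38/5; d'=(15−2·0)/(38/5)=75/38
back: M2=75/38
back: M1=0−1/5·75/38=-15/38
M: M0=0, M1=-15/38, M2=75/38, M3=0
seg 0: a=2, c=M0/2=0, d=(M1−M0)/(6·3)=-5/228, b=Δ0−h0·(2M0+M1)/6=-61/76
seg 1: a=-1, c=M1/2=-15/76, d=(M2−M1)/(6·2)=15/76, b=Δ1−h1·(2M1+M2)/6=-53/38
seg 2: a=-3, c=M2/2=75/76, d=(M3−M2)/(6·2)=-25/152, b=Δ2−h2·(2M2+M3)/6=7/38
t_q=9/2 → seg 1, τ=3/2; S=-1+-53/38·τ+-15/76·τ²+15/76·τ³=-1745/608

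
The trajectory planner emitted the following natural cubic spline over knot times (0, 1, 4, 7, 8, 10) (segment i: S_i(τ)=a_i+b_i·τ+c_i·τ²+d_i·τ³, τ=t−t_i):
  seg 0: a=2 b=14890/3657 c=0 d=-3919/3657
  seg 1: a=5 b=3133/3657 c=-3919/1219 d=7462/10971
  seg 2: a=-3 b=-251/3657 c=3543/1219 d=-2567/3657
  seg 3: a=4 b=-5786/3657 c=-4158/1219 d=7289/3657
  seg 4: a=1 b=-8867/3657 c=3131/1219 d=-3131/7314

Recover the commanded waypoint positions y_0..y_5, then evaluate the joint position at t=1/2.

y_0=2 y_1=5 y_2=-3 y_3=4 y_4=1 y_5=3
S(1/2) = 38051/9752

y_0 = S_0(0) = a_0 = 2
y_1 = S_1(0) = a_1 = 5
y_2 = S_2(0) = a_2 = -3
y_3 = S_3(0) = a_3 = 4
y_4 = S_4(0) = a_4 = 1
y_5 = S_4(2) = 3
t_q=1/2 is in segment 0 (τ=1/2); S_0(τ)=38051/9752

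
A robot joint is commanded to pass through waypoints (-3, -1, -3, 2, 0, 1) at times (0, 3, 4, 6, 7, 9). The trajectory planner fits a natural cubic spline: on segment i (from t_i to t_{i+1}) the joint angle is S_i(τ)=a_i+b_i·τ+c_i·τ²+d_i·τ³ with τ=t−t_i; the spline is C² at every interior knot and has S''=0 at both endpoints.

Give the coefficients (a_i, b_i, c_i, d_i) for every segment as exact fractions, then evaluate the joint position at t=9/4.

Δ: Δ0=2/3, Δ1=-2, Δ2=5/2, Δ3=-2, Δ4=1/2
row 1: diag=8, rhs=-16; c'=1/8, d'=-2
row 2: denom=6−1·1/8=47/8; d'=(27−1·-2)/(47/8)=232/47
row 3: denom=6−2·16/47=250/47; d'=(-27−2·232/47)/(250/47)=-1733/250
row 4: denom=6−1·47/250=1453/250; d'=(15−1·-1733/250)/(1453/250)=5483/1453
back: M4=5483/1453
back: M3=-1733/250−47/250·5483/1453=-11103/1453
back: M2=232/47−16/47·-11103/1453=10952/1453
back: M1=-2−1/8·10952/1453=-4275/1453
M: M0=0, M1=-4275/1453, M2=10952/1453, M3=-11103/1453, M4=5483/1453, M5=0
seg 0: a=-3, c=M0/2=0, d=(M1−M0)/(6·3)=-475/2906, b=Δ0−h0·(2M0+M1)/6=18637/8718
seg 1: a=-1, c=M1/2=-4275/2906, d=(M2−M1)/(6·1)=15227/8718, b=Δ1−h1·(2M1+M2)/6=-9919/4359
seg 2: a=-3, c=M2/2=5476/1453, d=(M3−M2)/(6·2)=-22055/17436, b=Δ2−h2·(2M2+M3)/6=193/8718
seg 3: a=2, c=M3/2=-11103/2906, d=(M4−M3)/(6·1)=8293/4359, b=Δ3−h3·(2M3+M4)/6=-713/8718
seg 4: a=0, c=M4/2=5483/2906, d=(M5−M4)/(6·2)=-5483/17436, b=Δ4−h4·(2M4+M5)/6=-17573/8718
t_q=9/4 → seg 0, τ=9/4; S=-3+18637/8718·τ+0·τ²+-475/2906·τ³=-9651/185984

  seg 0: a=-3 b=18637/8718 c=0 d=-475/2906
  seg 1: a=-1 b=-9919/4359 c=-4275/2906 d=15227/8718
  seg 2: a=-3 b=193/8718 c=5476/1453 d=-22055/17436
  seg 3: a=2 b=-713/8718 c=-11103/2906 d=8293/4359
  seg 4: a=0 b=-17573/8718 c=5483/2906 d=-5483/17436
S(9/4) = -9651/185984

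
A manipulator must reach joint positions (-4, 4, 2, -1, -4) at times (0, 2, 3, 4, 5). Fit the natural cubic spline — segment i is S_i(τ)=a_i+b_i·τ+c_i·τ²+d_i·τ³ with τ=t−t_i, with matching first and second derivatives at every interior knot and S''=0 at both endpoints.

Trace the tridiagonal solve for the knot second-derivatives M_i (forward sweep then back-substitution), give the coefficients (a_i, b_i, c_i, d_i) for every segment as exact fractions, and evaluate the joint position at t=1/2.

Δ: Δ0=4, Δ1=-2, Δ2=-3, Δ3=-3
row 1: diag=6, rhs=-36; c'=1/6, d'=-6
row 2: denom=4−1·1/6=23/6; d'=(-6−1·-6)/(23/6)=0
row 3: denom=4−1·6/23=86/23; d'=(0−1·0)/(86/23)=0
back: M3=0
back: M2=0−6/23·0=0
back: M1=-6−1/6·0=-6
M: M0=0, M1=-6, M2=0, M3=0, M4=0
seg 0: a=-4, c=M0/2=0, d=(M1−M0)/(6·2)=-1/2, b=Δ0−h0·(2M0+M1)/6=6
seg 1: a=4, c=M1/2=-3, d=(M2−M1)/(6·1)=1, b=Δ1−h1·(2M1+M2)/6=0
seg 2: a=2, c=M2/2=0, d=(M3−M2)/(6·1)=0, b=Δ2−h2·(2M2+M3)/6=-3
seg 3: a=-1, c=M3/2=0, d=(M4−M3)/(6·1)=0, b=Δ3−h3·(2M3+M4)/6=-3
t_q=1/2 → seg 0, τ=1/2; S=-4+6·τ+0·τ²+-1/2·τ³=-17/16

  seg 0: a=-4 b=6 c=0 d=-1/2
  seg 1: a=4 b=0 c=-3 d=1
  seg 2: a=2 b=-3 c=0 d=0
  seg 3: a=-1 b=-3 c=0 d=0
S(1/2) = -17/16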